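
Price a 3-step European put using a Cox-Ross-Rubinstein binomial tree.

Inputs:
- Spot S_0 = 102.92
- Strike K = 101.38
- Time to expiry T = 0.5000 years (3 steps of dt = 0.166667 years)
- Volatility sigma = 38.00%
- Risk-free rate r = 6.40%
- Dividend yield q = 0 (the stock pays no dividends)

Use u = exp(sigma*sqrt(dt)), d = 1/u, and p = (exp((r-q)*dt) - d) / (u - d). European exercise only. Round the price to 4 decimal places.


dt = T/N = 0.166667
u = exp(sigma*sqrt(dt)) = 1.167815; d = 1/u = 0.856300
p = (exp((r-q)*dt) - d) / (u - d) = 0.495719
Discount per step: exp(-r*dt) = 0.989390
Stock lattice S(k, i) with i counting down-moves:
  k=0: S(0,0) = 102.9200
  k=1: S(1,0) = 120.1915; S(1,1) = 88.1304
  k=2: S(2,0) = 140.3614; S(2,1) = 102.9200; S(2,2) = 75.4661
  k=3: S(3,0) = 163.9162; S(3,1) = 120.1915; S(3,2) = 88.1304; S(3,3) = 64.6216
Terminal payoffs V(N, i) = max(K - S_T, 0):
  V(3,0) = 0.000000; V(3,1) = 0.000000; V(3,2) = 13.249591; V(3,3) = 36.758386
Backward induction: V(k, i) = exp(-r*dt) * [p * V(k+1, i) + (1-p) * V(k+1, i+1)].
  V(2,0) = exp(-r*dt) * [p*0.000000 + (1-p)*0.000000] = 0.000000
  V(2,1) = exp(-r*dt) * [p*0.000000 + (1-p)*13.249591] = 6.610632
  V(2,2) = exp(-r*dt) * [p*13.249591 + (1-p)*36.758386] = 24.838280
  V(1,0) = exp(-r*dt) * [p*0.000000 + (1-p)*6.610632] = 3.298249
  V(1,1) = exp(-r*dt) * [p*6.610632 + (1-p)*24.838280] = 15.634832
  V(0,0) = exp(-r*dt) * [p*3.298249 + (1-p)*15.634832] = 9.418359

Answer: Price = V(0,0) = 9.4184


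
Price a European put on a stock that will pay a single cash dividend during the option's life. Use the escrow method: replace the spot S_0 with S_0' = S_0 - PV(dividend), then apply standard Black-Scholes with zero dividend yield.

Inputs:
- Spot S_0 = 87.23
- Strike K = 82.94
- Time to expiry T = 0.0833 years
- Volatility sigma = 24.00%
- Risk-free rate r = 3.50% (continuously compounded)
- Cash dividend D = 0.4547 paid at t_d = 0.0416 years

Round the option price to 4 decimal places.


PV(D) = D * exp(-r * t_d) = 0.4547 * 0.99854506 = 0.45403844
S_0' = S_0 - PV(D) = 87.2300 - 0.45403844 = 86.77596156
d1 = (ln(S_0'/K) + (r + sigma^2/2)*T) / (sigma*sqrt(T)) = 0.72943640
d2 = d1 - sigma*sqrt(T) = 0.66016823
exp(-rT) = 0.99708875
N(-d1) = 0.23286738; N(-d2) = 0.25457294
P = K * exp(-rT) * N(-d2) - S_0' * N(-d1) = 82.9400 * 0.99708875 * 0.25457294 - 86.77596156 * 0.23286738 = 0.8455

Answer: Price = 0.8455


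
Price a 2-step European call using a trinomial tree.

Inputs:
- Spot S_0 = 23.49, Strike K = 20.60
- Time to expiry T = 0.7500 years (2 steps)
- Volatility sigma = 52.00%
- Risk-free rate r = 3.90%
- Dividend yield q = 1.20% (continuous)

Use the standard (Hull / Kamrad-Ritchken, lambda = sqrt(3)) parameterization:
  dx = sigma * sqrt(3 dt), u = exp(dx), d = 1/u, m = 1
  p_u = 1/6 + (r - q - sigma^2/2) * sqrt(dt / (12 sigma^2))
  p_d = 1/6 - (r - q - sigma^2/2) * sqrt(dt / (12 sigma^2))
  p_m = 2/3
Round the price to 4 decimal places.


Answer: Price = V(0,0) = 5.6115

Derivation:
dt = T/N = 0.375000; dx = sigma*sqrt(3*dt) = 0.551543
u = exp(dx) = 1.735930; d = 1/u = 0.576060
p_u = 0.129884, p_m = 0.666667, p_d = 0.203450
Discount per step: exp(-r*dt) = 0.985481
Stock lattice S(k, j) with j the centered position index:
  k=0: S(0,+0) = 23.4900
  k=1: S(1,-1) = 13.5317; S(1,+0) = 23.4900; S(1,+1) = 40.7770
  k=2: S(2,-2) = 7.7950; S(2,-1) = 13.5317; S(2,+0) = 23.4900; S(2,+1) = 40.7770; S(2,+2) = 70.7860
Terminal payoffs V(N, j) = max(S_T - K, 0):
  V(2,-2) = 0.000000; V(2,-1) = 0.000000; V(2,+0) = 2.890000; V(2,+1) = 20.176996; V(2,+2) = 50.186010
Backward induction: V(k, j) = exp(-r*dt) * [p_u * V(k+1, j+1) + p_m * V(k+1, j) + p_d * V(k+1, j-1)]
  V(1,-1) = exp(-r*dt) * [p_u*2.890000 + p_m*0.000000 + p_d*0.000000] = 0.369914
  V(1,+0) = exp(-r*dt) * [p_u*20.176996 + p_m*2.890000 + p_d*0.000000] = 4.481305
  V(1,+1) = exp(-r*dt) * [p_u*50.186010 + p_m*20.176996 + p_d*2.890000] = 20.259168
  V(0,+0) = exp(-r*dt) * [p_u*20.259168 + p_m*4.481305 + p_d*0.369914] = 5.611457


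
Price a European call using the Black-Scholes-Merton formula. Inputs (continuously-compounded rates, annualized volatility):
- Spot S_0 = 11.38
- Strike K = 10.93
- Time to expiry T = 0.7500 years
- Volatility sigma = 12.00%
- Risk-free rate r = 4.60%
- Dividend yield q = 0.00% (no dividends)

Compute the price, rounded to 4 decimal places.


Answer: Price = 0.9778

Derivation:
d1 = (ln(S/K) + (r - q + 0.5*sigma^2) * T) / (sigma * sqrt(T)) = 0.77216871
d2 = d1 - sigma * sqrt(T) = 0.66824566
exp(-rT) = 0.96608834; exp(-qT) = 1.00000000
C = S_0 * exp(-qT) * N(d1) - K * exp(-rT) * N(d2)
N(d1) = 0.77999275; N(d2) = 0.74801160
C = 11.3800 * 1.00000000 * 0.77999275 - 10.9300 * 0.96608834 * 0.74801160 = 0.9778


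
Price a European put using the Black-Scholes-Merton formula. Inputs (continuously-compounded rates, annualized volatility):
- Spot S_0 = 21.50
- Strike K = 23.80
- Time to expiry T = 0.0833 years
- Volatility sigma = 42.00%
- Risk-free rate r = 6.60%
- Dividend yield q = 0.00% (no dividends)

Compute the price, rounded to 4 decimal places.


d1 = (ln(S/K) + (r - q + 0.5*sigma^2) * T) / (sigma * sqrt(T)) = -0.73245582
d2 = d1 - sigma * sqrt(T) = -0.85367512
exp(-rT) = 0.99451729; exp(-qT) = 1.00000000
P = K * exp(-rT) * N(-d2) - S_0 * exp(-qT) * N(-d1)
N(-d1) = 0.76805480; N(-d2) = 0.80335749
P = 23.8000 * 0.99451729 * 0.80335749 - 21.5000 * 1.00000000 * 0.76805480 = 2.5019

Answer: Price = 2.5019


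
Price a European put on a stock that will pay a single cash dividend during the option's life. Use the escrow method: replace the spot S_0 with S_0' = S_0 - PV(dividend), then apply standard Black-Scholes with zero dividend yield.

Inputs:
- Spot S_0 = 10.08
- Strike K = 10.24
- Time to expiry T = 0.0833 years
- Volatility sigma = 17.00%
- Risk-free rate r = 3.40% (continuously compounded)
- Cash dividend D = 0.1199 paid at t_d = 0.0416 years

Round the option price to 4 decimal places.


PV(D) = D * exp(-r * t_d) = 0.1199 * 0.99858660 = 0.11973053
S_0' = S_0 - PV(D) = 10.0800 - 0.11973053 = 9.96026947
d1 = (ln(S_0'/K) + (r + sigma^2/2)*T) / (sigma*sqrt(T)) = -0.48225067
d2 = d1 - sigma*sqrt(T) = -0.53131563
exp(-rT) = 0.99717181
N(-d1) = 0.68518606; N(-d2) = 0.70239996
P = K * exp(-rT) * N(-d2) - S_0' * N(-d1) = 10.2400 * 0.99717181 * 0.70239996 - 9.96026947 * 0.68518606 = 0.3476

Answer: Price = 0.3476


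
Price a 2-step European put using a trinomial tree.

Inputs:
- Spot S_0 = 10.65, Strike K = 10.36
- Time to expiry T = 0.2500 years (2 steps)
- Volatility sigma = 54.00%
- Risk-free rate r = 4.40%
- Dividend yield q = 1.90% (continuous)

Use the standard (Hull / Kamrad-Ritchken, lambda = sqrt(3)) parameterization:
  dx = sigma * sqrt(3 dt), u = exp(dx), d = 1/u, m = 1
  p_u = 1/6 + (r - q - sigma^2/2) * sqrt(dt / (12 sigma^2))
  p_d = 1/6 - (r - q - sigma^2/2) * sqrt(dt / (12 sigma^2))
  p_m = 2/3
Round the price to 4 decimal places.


Answer: Price = V(0,0) = 0.8496

Derivation:
dt = T/N = 0.125000; dx = sigma*sqrt(3*dt) = 0.330681
u = exp(dx) = 1.391916; d = 1/u = 0.718434
p_u = 0.143835, p_m = 0.666667, p_d = 0.189498
Discount per step: exp(-r*dt) = 0.994515
Stock lattice S(k, j) with j the centered position index:
  k=0: S(0,+0) = 10.6500
  k=1: S(1,-1) = 7.6513; S(1,+0) = 10.6500; S(1,+1) = 14.8239
  k=2: S(2,-2) = 5.4970; S(2,-1) = 7.6513; S(2,+0) = 10.6500; S(2,+1) = 14.8239; S(2,+2) = 20.6336
Terminal payoffs V(N, j) = max(K - S_T, 0):
  V(2,-2) = 4.863027; V(2,-1) = 2.708675; V(2,+0) = 0.000000; V(2,+1) = 0.000000; V(2,+2) = 0.000000
Backward induction: V(k, j) = exp(-r*dt) * [p_u * V(k+1, j+1) + p_m * V(k+1, j) + p_d * V(k+1, j-1)]
  V(1,-1) = exp(-r*dt) * [p_u*0.000000 + p_m*2.708675 + p_d*4.863027] = 2.712360
  V(1,+0) = exp(-r*dt) * [p_u*0.000000 + p_m*0.000000 + p_d*2.708675] = 0.510474
  V(1,+1) = exp(-r*dt) * [p_u*0.000000 + p_m*0.000000 + p_d*0.000000] = 0.000000
  V(0,+0) = exp(-r*dt) * [p_u*0.000000 + p_m*0.510474 + p_d*2.712360] = 0.849618


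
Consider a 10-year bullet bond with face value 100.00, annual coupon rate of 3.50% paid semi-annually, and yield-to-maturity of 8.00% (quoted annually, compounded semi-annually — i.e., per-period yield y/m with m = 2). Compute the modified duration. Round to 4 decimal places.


Answer: Modified duration = 7.8381

Derivation:
Coupon per period c = face * coupon_rate / m = 1.750000
Periods per year m = 2; per-period yield y/m = 0.040000
Number of cashflows N = 20
Cashflows (t years, CF_t, discount factor 1/(1+y/m)^(m*t), PV):
  t = 0.5000: CF_t = 1.750000, DF = 0.961538, PV = 1.682692
  t = 1.0000: CF_t = 1.750000, DF = 0.924556, PV = 1.617973
  t = 1.5000: CF_t = 1.750000, DF = 0.888996, PV = 1.555744
  t = 2.0000: CF_t = 1.750000, DF = 0.854804, PV = 1.495907
  t = 2.5000: CF_t = 1.750000, DF = 0.821927, PV = 1.438372
  t = 3.0000: CF_t = 1.750000, DF = 0.790315, PV = 1.383050
  t = 3.5000: CF_t = 1.750000, DF = 0.759918, PV = 1.329856
  t = 4.0000: CF_t = 1.750000, DF = 0.730690, PV = 1.278708
  t = 4.5000: CF_t = 1.750000, DF = 0.702587, PV = 1.229527
  t = 5.0000: CF_t = 1.750000, DF = 0.675564, PV = 1.182237
  t = 5.5000: CF_t = 1.750000, DF = 0.649581, PV = 1.136767
  t = 6.0000: CF_t = 1.750000, DF = 0.624597, PV = 1.093045
  t = 6.5000: CF_t = 1.750000, DF = 0.600574, PV = 1.051005
  t = 7.0000: CF_t = 1.750000, DF = 0.577475, PV = 1.010581
  t = 7.5000: CF_t = 1.750000, DF = 0.555265, PV = 0.971713
  t = 8.0000: CF_t = 1.750000, DF = 0.533908, PV = 0.934339
  t = 8.5000: CF_t = 1.750000, DF = 0.513373, PV = 0.898403
  t = 9.0000: CF_t = 1.750000, DF = 0.493628, PV = 0.863849
  t = 9.5000: CF_t = 1.750000, DF = 0.474642, PV = 0.830624
  t = 10.0000: CF_t = 101.750000, DF = 0.456387, PV = 46.437372
Price P = sum_t PV_t = 69.421766
First compute Macaulay numerator sum_t t * PV_t:
  t * PV_t at t = 0.5000: 0.841346
  t * PV_t at t = 1.0000: 1.617973
  t * PV_t at t = 1.5000: 2.333615
  t * PV_t at t = 2.0000: 2.991815
  t * PV_t at t = 2.5000: 3.595931
  t * PV_t at t = 3.0000: 4.149151
  t * PV_t at t = 3.5000: 4.654497
  t * PV_t at t = 4.0000: 5.114831
  t * PV_t at t = 4.5000: 5.532871
  t * PV_t at t = 5.0000: 5.911186
  t * PV_t at t = 5.5000: 6.252216
  t * PV_t at t = 6.0000: 6.558269
  t * PV_t at t = 6.5000: 6.831530
  t * PV_t at t = 7.0000: 7.074070
  t * PV_t at t = 7.5000: 7.287847
  t * PV_t at t = 8.0000: 7.474714
  t * PV_t at t = 8.5000: 7.636427
  t * PV_t at t = 9.0000: 7.774643
  t * PV_t at t = 9.5000: 7.890930
  t * PV_t at t = 10.0000: 464.373718
Macaulay duration D = 565.897582 / 69.421766 = 8.151587
Modified duration = D / (1 + y/m) = 8.151587 / (1 + 0.040000) = 7.838065


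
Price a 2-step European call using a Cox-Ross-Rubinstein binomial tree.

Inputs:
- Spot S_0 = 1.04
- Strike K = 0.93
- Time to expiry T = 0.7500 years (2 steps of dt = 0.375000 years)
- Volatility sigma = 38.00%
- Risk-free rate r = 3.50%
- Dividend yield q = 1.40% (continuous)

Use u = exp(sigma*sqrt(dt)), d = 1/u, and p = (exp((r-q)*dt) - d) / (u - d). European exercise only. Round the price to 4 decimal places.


dt = T/N = 0.375000
u = exp(sigma*sqrt(dt)) = 1.262005; d = 1/u = 0.792390
p = (exp((r-q)*dt) - d) / (u - d) = 0.458921
Discount per step: exp(-r*dt) = 0.986961
Stock lattice S(k, i) with i counting down-moves:
  k=0: S(0,0) = 1.0400
  k=1: S(1,0) = 1.3125; S(1,1) = 0.8241
  k=2: S(2,0) = 1.6564; S(2,1) = 1.0400; S(2,2) = 0.6530
Terminal payoffs V(N, i) = max(S_T - K, 0):
  V(2,0) = 0.726362; V(2,1) = 0.110000; V(2,2) = 0.000000
Backward induction: V(k, i) = exp(-r*dt) * [p * V(k+1, i) + (1-p) * V(k+1, i+1)].
  V(1,0) = exp(-r*dt) * [p*0.726362 + (1-p)*0.110000] = 0.387739
  V(1,1) = exp(-r*dt) * [p*0.110000 + (1-p)*0.000000] = 0.049823
  V(0,0) = exp(-r*dt) * [p*0.387739 + (1-p)*0.049823] = 0.202228

Answer: Price = V(0,0) = 0.2022


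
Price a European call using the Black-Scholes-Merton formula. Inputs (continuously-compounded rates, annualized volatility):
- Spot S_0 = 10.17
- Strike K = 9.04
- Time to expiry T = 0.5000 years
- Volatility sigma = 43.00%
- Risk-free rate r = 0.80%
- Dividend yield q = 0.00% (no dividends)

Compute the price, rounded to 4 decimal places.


Answer: Price = 1.8323

Derivation:
d1 = (ln(S/K) + (r - q + 0.5*sigma^2) * T) / (sigma * sqrt(T)) = 0.55255638
d2 = d1 - sigma * sqrt(T) = 0.24850046
exp(-rT) = 0.99600799; exp(-qT) = 1.00000000
C = S_0 * exp(-qT) * N(d1) - K * exp(-rT) * N(d2)
N(d1) = 0.70971639; N(d2) = 0.59812639
C = 10.1700 * 1.00000000 * 0.70971639 - 9.0400 * 0.99600799 * 0.59812639 = 1.8323


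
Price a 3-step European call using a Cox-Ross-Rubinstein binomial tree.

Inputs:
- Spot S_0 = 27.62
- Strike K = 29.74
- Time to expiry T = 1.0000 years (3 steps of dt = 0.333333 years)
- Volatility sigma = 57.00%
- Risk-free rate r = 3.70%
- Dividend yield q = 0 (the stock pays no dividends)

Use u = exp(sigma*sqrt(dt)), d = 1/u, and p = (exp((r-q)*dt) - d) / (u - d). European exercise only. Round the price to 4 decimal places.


Answer: Price = V(0,0) = 6.2559

Derivation:
dt = T/N = 0.333333
u = exp(sigma*sqrt(dt)) = 1.389702; d = 1/u = 0.719579
p = (exp((r-q)*dt) - d) / (u - d) = 0.436981
Discount per step: exp(-r*dt) = 0.987742
Stock lattice S(k, i) with i counting down-moves:
  k=0: S(0,0) = 27.6200
  k=1: S(1,0) = 38.3836; S(1,1) = 19.8748
  k=2: S(2,0) = 53.3418; S(2,1) = 27.6200; S(2,2) = 14.3014
  k=3: S(3,0) = 74.1292; S(3,1) = 38.3836; S(3,2) = 19.8748; S(3,3) = 10.2910
Terminal payoffs V(N, i) = max(S_T - K, 0):
  V(3,0) = 44.389170; V(3,1) = 8.643581; V(3,2) = 0.000000; V(3,3) = 0.000000
Backward induction: V(k, i) = exp(-r*dt) * [p * V(k+1, i) + (1-p) * V(k+1, i+1)].
  V(2,0) = exp(-r*dt) * [p*44.389170 + (1-p)*8.643581] = 23.966298
  V(2,1) = exp(-r*dt) * [p*8.643581 + (1-p)*0.000000] = 3.730780
  V(2,2) = exp(-r*dt) * [p*0.000000 + (1-p)*0.000000] = 0.000000
  V(1,0) = exp(-r*dt) * [p*23.966298 + (1-p)*3.730780] = 12.419191
  V(1,1) = exp(-r*dt) * [p*3.730780 + (1-p)*0.000000] = 1.610295
  V(0,0) = exp(-r*dt) * [p*12.419191 + (1-p)*1.610295] = 6.255940


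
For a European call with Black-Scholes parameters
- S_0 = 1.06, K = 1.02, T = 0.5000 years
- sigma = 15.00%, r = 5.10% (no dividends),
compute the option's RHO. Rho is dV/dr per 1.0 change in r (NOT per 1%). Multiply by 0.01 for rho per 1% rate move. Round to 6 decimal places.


Answer: Rho = 0.352415

Derivation:
d1 = 0.6561128878; d2 = 0.5500468706
phi(d1) = 0.3216856045; exp(-qT) = 1.0000000000; exp(-rT) = 0.9748223790
N(d2) = 0.7088563870
Rho = K*T*exp(-rT)*N(d2) = 1.0200 * 0.5000 * 0.9748223790 * 0.7088563870 = 0.352415


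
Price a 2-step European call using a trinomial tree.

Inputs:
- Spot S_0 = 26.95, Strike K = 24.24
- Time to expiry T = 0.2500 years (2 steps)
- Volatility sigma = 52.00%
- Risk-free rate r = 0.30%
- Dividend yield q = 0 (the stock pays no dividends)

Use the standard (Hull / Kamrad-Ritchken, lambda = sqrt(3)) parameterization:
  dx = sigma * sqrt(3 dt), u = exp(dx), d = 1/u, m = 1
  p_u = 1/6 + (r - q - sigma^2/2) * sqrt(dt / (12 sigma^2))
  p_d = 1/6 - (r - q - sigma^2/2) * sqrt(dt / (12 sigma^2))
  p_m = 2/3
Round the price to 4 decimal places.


dt = T/N = 0.125000; dx = sigma*sqrt(3*dt) = 0.318434
u = exp(dx) = 1.374972; d = 1/u = 0.727287
p_u = 0.140719, p_m = 0.666667, p_d = 0.192614
Discount per step: exp(-r*dt) = 0.999625
Stock lattice S(k, j) with j the centered position index:
  k=0: S(0,+0) = 26.9500
  k=1: S(1,-1) = 19.6004; S(1,+0) = 26.9500; S(1,+1) = 37.0555
  k=2: S(2,-2) = 14.2551; S(2,-1) = 19.6004; S(2,+0) = 26.9500; S(2,+1) = 37.0555; S(2,+2) = 50.9503
Terminal payoffs V(N, j) = max(S_T - K, 0):
  V(2,-2) = 0.000000; V(2,-1) = 0.000000; V(2,+0) = 2.710000; V(2,+1) = 12.815506; V(2,+2) = 26.710299
Backward induction: V(k, j) = exp(-r*dt) * [p_u * V(k+1, j+1) + p_m * V(k+1, j) + p_d * V(k+1, j-1)]
  V(1,-1) = exp(-r*dt) * [p_u*2.710000 + p_m*0.000000 + p_d*0.000000] = 0.381206
  V(1,+0) = exp(-r*dt) * [p_u*12.815506 + p_m*2.710000 + p_d*0.000000] = 3.608703
  V(1,+1) = exp(-r*dt) * [p_u*26.710299 + p_m*12.815506 + p_d*2.710000] = 12.819503
  V(0,+0) = exp(-r*dt) * [p_u*12.819503 + p_m*3.608703 + p_d*0.381206] = 4.281574

Answer: Price = V(0,0) = 4.2816


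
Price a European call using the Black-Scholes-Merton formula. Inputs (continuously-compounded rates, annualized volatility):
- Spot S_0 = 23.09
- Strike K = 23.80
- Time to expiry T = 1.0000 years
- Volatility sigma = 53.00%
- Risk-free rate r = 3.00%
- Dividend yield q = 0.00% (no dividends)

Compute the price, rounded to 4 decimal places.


d1 = (ln(S/K) + (r - q + 0.5*sigma^2) * T) / (sigma * sqrt(T)) = 0.26446046
d2 = d1 - sigma * sqrt(T) = -0.26553954
exp(-rT) = 0.97044553; exp(-qT) = 1.00000000
C = S_0 * exp(-qT) * N(d1) - K * exp(-rT) * N(d2)
N(d1) = 0.60428743; N(d2) = 0.39529693
C = 23.0900 * 1.00000000 * 0.60428743 - 23.8000 * 0.97044553 * 0.39529693 = 4.8230

Answer: Price = 4.8230


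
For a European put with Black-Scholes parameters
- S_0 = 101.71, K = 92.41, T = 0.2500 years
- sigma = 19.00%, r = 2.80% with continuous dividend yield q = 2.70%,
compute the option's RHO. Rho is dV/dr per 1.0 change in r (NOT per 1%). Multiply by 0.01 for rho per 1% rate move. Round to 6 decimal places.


d1 = 1.0595045130; d2 = 0.9645045130
phi(d1) = 0.2275891066; exp(-qT) = 0.9932727301; exp(-rT) = 0.9930244429
N(-d2) = 0.1673965234
Rho = -K*T*exp(-rT)*N(-d2) = -92.4100 * 0.2500 * 0.9930244429 * 0.1673965234 = -3.840302

Answer: Rho = -3.840302


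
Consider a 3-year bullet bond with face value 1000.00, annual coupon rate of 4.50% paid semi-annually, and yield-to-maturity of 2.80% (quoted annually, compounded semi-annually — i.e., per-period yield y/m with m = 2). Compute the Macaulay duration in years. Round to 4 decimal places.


Coupon per period c = face * coupon_rate / m = 22.500000
Periods per year m = 2; per-period yield y/m = 0.014000
Number of cashflows N = 6
Cashflows (t years, CF_t, discount factor 1/(1+y/m)^(m*t), PV):
  t = 0.5000: CF_t = 22.500000, DF = 0.986193, PV = 22.189349
  t = 1.0000: CF_t = 22.500000, DF = 0.972577, PV = 21.882987
  t = 1.5000: CF_t = 22.500000, DF = 0.959149, PV = 21.580855
  t = 2.0000: CF_t = 22.500000, DF = 0.945906, PV = 21.282895
  t = 2.5000: CF_t = 22.500000, DF = 0.932847, PV = 20.989048
  t = 3.0000: CF_t = 1022.500000, DF = 0.919967, PV = 940.666303
Price P = sum_t PV_t = 1048.591437
Macaulay numerator sum_t t * PV_t:
  t * PV_t at t = 0.5000: 11.094675
  t * PV_t at t = 1.0000: 21.882987
  t * PV_t at t = 1.5000: 32.371283
  t * PV_t at t = 2.0000: 42.565790
  t * PV_t at t = 2.5000: 52.472620
  t * PV_t at t = 3.0000: 2821.998908
Macaulay duration D = (sum_t t * PV_t) / P = 2982.386263 / 1048.591437 = 2.844183

Answer: Macaulay duration = 2.8442 years


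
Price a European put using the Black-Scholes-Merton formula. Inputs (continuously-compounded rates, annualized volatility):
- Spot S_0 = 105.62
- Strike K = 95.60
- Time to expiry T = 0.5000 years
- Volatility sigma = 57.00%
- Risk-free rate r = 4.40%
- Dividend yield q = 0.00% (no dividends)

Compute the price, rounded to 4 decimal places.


Answer: Price = 10.5608

Derivation:
d1 = (ln(S/K) + (r - q + 0.5*sigma^2) * T) / (sigma * sqrt(T)) = 0.50341023
d2 = d1 - sigma * sqrt(T) = 0.10035936
exp(-rT) = 0.97824024; exp(-qT) = 1.00000000
P = K * exp(-rT) * N(-d2) - S_0 * exp(-qT) * N(-d1)
N(-d1) = 0.30733794; N(-d2) = 0.46002952
P = 95.6000 * 0.97824024 * 0.46002952 - 105.6200 * 1.00000000 * 0.30733794 = 10.5608


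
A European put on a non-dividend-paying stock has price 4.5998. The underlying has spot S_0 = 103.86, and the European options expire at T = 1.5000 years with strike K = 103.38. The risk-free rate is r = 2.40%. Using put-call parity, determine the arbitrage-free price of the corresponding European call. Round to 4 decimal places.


Answer: Call price = 8.7353

Derivation:
Put-call parity: C - P = S_0 * exp(-qT) - K * exp(-rT).
S_0 * exp(-qT) = 103.8600 * 1.00000000 = 103.86000000
K * exp(-rT) = 103.3800 * 0.96464029 = 99.72451354
C = P + S*exp(-qT) - K*exp(-rT)
C = 4.5998 + 103.86000000 - 99.72451354 = 8.7353


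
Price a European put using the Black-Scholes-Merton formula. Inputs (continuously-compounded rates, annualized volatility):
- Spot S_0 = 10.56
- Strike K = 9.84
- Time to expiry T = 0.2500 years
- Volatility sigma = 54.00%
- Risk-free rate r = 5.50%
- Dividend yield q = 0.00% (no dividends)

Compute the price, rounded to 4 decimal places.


d1 = (ln(S/K) + (r - q + 0.5*sigma^2) * T) / (sigma * sqrt(T)) = 0.44747247
d2 = d1 - sigma * sqrt(T) = 0.17747247
exp(-rT) = 0.98634410; exp(-qT) = 1.00000000
P = K * exp(-rT) * N(-d2) - S_0 * exp(-qT) * N(-d1)
N(-d1) = 0.32726698; N(-d2) = 0.42956864
P = 9.8400 * 0.98634410 * 0.42956864 - 10.5600 * 1.00000000 * 0.32726698 = 0.7133

Answer: Price = 0.7133


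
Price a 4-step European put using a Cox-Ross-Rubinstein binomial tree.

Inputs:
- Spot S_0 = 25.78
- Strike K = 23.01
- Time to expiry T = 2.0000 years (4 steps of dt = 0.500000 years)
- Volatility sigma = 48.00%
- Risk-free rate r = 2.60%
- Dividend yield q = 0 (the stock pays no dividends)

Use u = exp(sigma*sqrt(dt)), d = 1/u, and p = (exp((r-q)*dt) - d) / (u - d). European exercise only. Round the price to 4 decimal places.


dt = T/N = 0.500000
u = exp(sigma*sqrt(dt)) = 1.404121; d = 1/u = 0.712189
p = (exp((r-q)*dt) - d) / (u - d) = 0.434863
Discount per step: exp(-r*dt) = 0.987084
Stock lattice S(k, i) with i counting down-moves:
  k=0: S(0,0) = 25.7800
  k=1: S(1,0) = 36.1982; S(1,1) = 18.3602
  k=2: S(2,0) = 50.8267; S(2,1) = 25.7800; S(2,2) = 13.0760
  k=3: S(3,0) = 71.3668; S(3,1) = 36.1982; S(3,2) = 18.3602; S(3,3) = 9.3126
  k=4: S(4,0) = 100.2076; S(4,1) = 50.8267; S(4,2) = 25.7800; S(4,3) = 13.0760; S(4,4) = 6.6323
Terminal payoffs V(N, i) = max(K - S_T, 0):
  V(4,0) = 0.000000; V(4,1) = 0.000000; V(4,2) = 0.000000; V(4,3) = 9.934026; V(4,4) = 16.377685
Backward induction: V(k, i) = exp(-r*dt) * [p * V(k+1, i) + (1-p) * V(k+1, i+1)].
  V(3,0) = exp(-r*dt) * [p*0.000000 + (1-p)*0.000000] = 0.000000
  V(3,1) = exp(-r*dt) * [p*0.000000 + (1-p)*0.000000] = 0.000000
  V(3,2) = exp(-r*dt) * [p*0.000000 + (1-p)*9.934026] = 5.541574
  V(3,3) = exp(-r*dt) * [p*9.934026 + (1-p)*16.377685] = 13.400235
  V(2,0) = exp(-r*dt) * [p*0.000000 + (1-p)*0.000000] = 0.000000
  V(2,1) = exp(-r*dt) * [p*0.000000 + (1-p)*5.541574] = 3.091298
  V(2,2) = exp(-r*dt) * [p*5.541574 + (1-p)*13.400235] = 9.853856
  V(1,0) = exp(-r*dt) * [p*0.000000 + (1-p)*3.091298] = 1.724442
  V(1,1) = exp(-r*dt) * [p*3.091298 + (1-p)*9.853856] = 6.823781
  V(0,0) = exp(-r*dt) * [p*1.724442 + (1-p)*6.823781] = 4.546773

Answer: Price = V(0,0) = 4.5468


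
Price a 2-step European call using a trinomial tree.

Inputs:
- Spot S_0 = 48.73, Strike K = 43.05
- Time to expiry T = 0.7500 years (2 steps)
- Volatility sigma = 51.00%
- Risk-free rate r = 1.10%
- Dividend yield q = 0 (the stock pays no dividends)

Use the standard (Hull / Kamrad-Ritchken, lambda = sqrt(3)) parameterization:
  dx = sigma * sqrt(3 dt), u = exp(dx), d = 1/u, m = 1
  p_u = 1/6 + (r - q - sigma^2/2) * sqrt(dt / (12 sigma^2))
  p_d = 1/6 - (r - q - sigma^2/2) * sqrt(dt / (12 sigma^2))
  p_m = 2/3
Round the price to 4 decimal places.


dt = T/N = 0.375000; dx = sigma*sqrt(3*dt) = 0.540937
u = exp(dx) = 1.717615; d = 1/u = 0.582203
p_u = 0.125401, p_m = 0.666667, p_d = 0.207932
Discount per step: exp(-r*dt) = 0.995883
Stock lattice S(k, j) with j the centered position index:
  k=0: S(0,+0) = 48.7300
  k=1: S(1,-1) = 28.3707; S(1,+0) = 48.7300; S(1,+1) = 83.6994
  k=2: S(2,-2) = 16.5175; S(2,-1) = 28.3707; S(2,+0) = 48.7300; S(2,+1) = 83.6994; S(2,+2) = 143.7633
Terminal payoffs V(N, j) = max(S_T - K, 0):
  V(2,-2) = 0.000000; V(2,-1) = 0.000000; V(2,+0) = 5.680000; V(2,+1) = 40.649378; V(2,+2) = 100.713305
Backward induction: V(k, j) = exp(-r*dt) * [p_u * V(k+1, j+1) + p_m * V(k+1, j) + p_d * V(k+1, j-1)]
  V(1,-1) = exp(-r*dt) * [p_u*5.680000 + p_m*0.000000 + p_d*0.000000] = 0.709348
  V(1,+0) = exp(-r*dt) * [p_u*40.649378 + p_m*5.680000 + p_d*0.000000] = 8.847586
  V(1,+1) = exp(-r*dt) * [p_u*100.713305 + p_m*40.649378 + p_d*5.680000] = 40.741825
  V(0,+0) = exp(-r*dt) * [p_u*40.741825 + p_m*8.847586 + p_d*0.709348] = 11.109050

Answer: Price = V(0,0) = 11.1091


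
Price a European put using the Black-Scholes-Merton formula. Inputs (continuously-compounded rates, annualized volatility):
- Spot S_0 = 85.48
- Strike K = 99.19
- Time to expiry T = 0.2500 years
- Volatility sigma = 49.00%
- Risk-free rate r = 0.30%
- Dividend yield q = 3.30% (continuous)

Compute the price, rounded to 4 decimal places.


d1 = (ln(S/K) + (r - q + 0.5*sigma^2) * T) / (sigma * sqrt(T)) = -0.51527458
d2 = d1 - sigma * sqrt(T) = -0.76027458
exp(-rT) = 0.99925028; exp(-qT) = 0.99178394
P = K * exp(-rT) * N(-d2) - S_0 * exp(-qT) * N(-d1)
N(-d1) = 0.69681942; N(-d2) = 0.77645476
P = 99.1900 * 0.99925028 * 0.77645476 - 85.4800 * 0.99178394 * 0.69681942 = 17.8841

Answer: Price = 17.8841


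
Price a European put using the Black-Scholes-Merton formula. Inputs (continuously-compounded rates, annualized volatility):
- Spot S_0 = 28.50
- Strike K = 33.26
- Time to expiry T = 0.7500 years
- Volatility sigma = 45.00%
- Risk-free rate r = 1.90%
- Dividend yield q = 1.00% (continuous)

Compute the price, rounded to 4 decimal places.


Answer: Price = 7.2990

Derivation:
d1 = (ln(S/K) + (r - q + 0.5*sigma^2) * T) / (sigma * sqrt(T)) = -0.18414622
d2 = d1 - sigma * sqrt(T) = -0.57385765
exp(-rT) = 0.98585105; exp(-qT) = 0.99252805
P = K * exp(-rT) * N(-d2) - S_0 * exp(-qT) * N(-d1)
N(-d1) = 0.57305063; N(-d2) = 0.71696793
P = 33.2600 * 0.98585105 * 0.71696793 - 28.5000 * 0.99252805 * 0.57305063 = 7.2990


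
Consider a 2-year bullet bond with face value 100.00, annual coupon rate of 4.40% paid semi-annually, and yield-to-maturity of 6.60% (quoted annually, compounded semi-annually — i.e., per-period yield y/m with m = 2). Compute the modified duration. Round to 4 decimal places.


Coupon per period c = face * coupon_rate / m = 2.200000
Periods per year m = 2; per-period yield y/m = 0.033000
Number of cashflows N = 4
Cashflows (t years, CF_t, discount factor 1/(1+y/m)^(m*t), PV):
  t = 0.5000: CF_t = 2.200000, DF = 0.968054, PV = 2.129719
  t = 1.0000: CF_t = 2.200000, DF = 0.937129, PV = 2.061684
  t = 1.5000: CF_t = 2.200000, DF = 0.907192, PV = 1.995822
  t = 2.0000: CF_t = 102.200000, DF = 0.878211, PV = 89.753131
Price P = sum_t PV_t = 95.940356
First compute Macaulay numerator sum_t t * PV_t:
  t * PV_t at t = 0.5000: 1.064860
  t * PV_t at t = 1.0000: 2.061684
  t * PV_t at t = 1.5000: 2.993732
  t * PV_t at t = 2.0000: 179.506263
Macaulay duration D = 185.626539 / 95.940356 = 1.934812
Modified duration = D / (1 + y/m) = 1.934812 / (1 + 0.033000) = 1.873003

Answer: Modified duration = 1.8730


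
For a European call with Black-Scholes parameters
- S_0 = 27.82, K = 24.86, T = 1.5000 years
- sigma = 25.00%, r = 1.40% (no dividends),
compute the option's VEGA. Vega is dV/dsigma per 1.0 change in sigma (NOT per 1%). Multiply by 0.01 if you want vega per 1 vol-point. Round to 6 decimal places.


Answer: Vega = 11.427673

Derivation:
d1 = 0.5890862812; d2 = 0.2829000633
phi(d1) = 0.3353938197; exp(-qT) = 1.0000000000; exp(-rT) = 0.9792189646
Vega = S * exp(-qT) * phi(d1) * sqrt(T) = 27.8200 * 1.0000000000 * 0.3353938197 * 1.2247448714 = 11.427673


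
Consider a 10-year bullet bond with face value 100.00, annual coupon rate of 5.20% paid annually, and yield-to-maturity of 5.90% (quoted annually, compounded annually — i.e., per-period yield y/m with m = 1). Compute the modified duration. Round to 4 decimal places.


Coupon per period c = face * coupon_rate / m = 5.200000
Periods per year m = 1; per-period yield y/m = 0.059000
Number of cashflows N = 10
Cashflows (t years, CF_t, discount factor 1/(1+y/m)^(m*t), PV):
  t = 1.0000: CF_t = 5.200000, DF = 0.944287, PV = 4.910293
  t = 2.0000: CF_t = 5.200000, DF = 0.891678, PV = 4.636726
  t = 3.0000: CF_t = 5.200000, DF = 0.842000, PV = 4.378400
  t = 4.0000: CF_t = 5.200000, DF = 0.795090, PV = 4.134467
  t = 5.0000: CF_t = 5.200000, DF = 0.750793, PV = 3.904123
  t = 6.0000: CF_t = 5.200000, DF = 0.708964, PV = 3.686613
  t = 7.0000: CF_t = 5.200000, DF = 0.669466, PV = 3.481221
  t = 8.0000: CF_t = 5.200000, DF = 0.632168, PV = 3.287272
  t = 9.0000: CF_t = 5.200000, DF = 0.596948, PV = 3.104129
  t = 10.0000: CF_t = 105.200000, DF = 0.563690, PV = 59.300197
Price P = sum_t PV_t = 94.823442
First compute Macaulay numerator sum_t t * PV_t:
  t * PV_t at t = 1.0000: 4.910293
  t * PV_t at t = 2.0000: 9.273452
  t * PV_t at t = 3.0000: 13.135201
  t * PV_t at t = 4.0000: 16.537867
  t * PV_t at t = 5.0000: 19.520617
  t * PV_t at t = 6.0000: 22.119680
  t * PV_t at t = 7.0000: 24.368549
  t * PV_t at t = 8.0000: 26.298177
  t * PV_t at t = 9.0000: 27.937157
  t * PV_t at t = 10.0000: 593.001974
Macaulay duration D = 757.102966 / 94.823442 = 7.984344
Modified duration = D / (1 + y/m) = 7.984344 / (1 + 0.059000) = 7.539513

Answer: Modified duration = 7.5395


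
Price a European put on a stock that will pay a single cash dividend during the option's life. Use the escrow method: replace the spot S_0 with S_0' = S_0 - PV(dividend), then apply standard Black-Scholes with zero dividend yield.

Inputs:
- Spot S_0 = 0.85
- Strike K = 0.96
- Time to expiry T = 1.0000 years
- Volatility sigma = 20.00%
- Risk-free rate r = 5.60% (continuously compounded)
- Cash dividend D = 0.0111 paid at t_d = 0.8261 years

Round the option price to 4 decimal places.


PV(D) = D * exp(-r * t_d) = 0.0111 * 0.95479216 = 0.01059819
S_0' = S_0 - PV(D) = 0.8500 - 0.01059819 = 0.83940181
d1 = (ln(S_0'/K) + (r + sigma^2/2)*T) / (sigma*sqrt(T)) = -0.29121890
d2 = d1 - sigma*sqrt(T) = -0.49121890
exp(-rT) = 0.94553914
N(-d1) = 0.61455805; N(-d2) = 0.68836418
P = K * exp(-rT) * N(-d2) - S_0' * N(-d1) = 0.9600 * 0.94553914 * 0.68836418 - 0.83940181 * 0.61455805 = 0.1090

Answer: Price = 0.1090


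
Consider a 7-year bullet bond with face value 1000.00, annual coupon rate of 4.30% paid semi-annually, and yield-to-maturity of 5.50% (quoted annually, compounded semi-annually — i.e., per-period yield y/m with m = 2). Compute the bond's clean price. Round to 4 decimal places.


Answer: Price = 931.0540

Derivation:
Coupon per period c = face * coupon_rate / m = 21.500000
Periods per year m = 2; per-period yield y/m = 0.027500
Number of cashflows N = 14
Cashflows (t years, CF_t, discount factor 1/(1+y/m)^(m*t), PV):
  t = 0.5000: CF_t = 21.500000, DF = 0.973236, PV = 20.924574
  t = 1.0000: CF_t = 21.500000, DF = 0.947188, PV = 20.364549
  t = 1.5000: CF_t = 21.500000, DF = 0.921838, PV = 19.819513
  t = 2.0000: CF_t = 21.500000, DF = 0.897166, PV = 19.289063
  t = 2.5000: CF_t = 21.500000, DF = 0.873154, PV = 18.772811
  t = 3.0000: CF_t = 21.500000, DF = 0.849785, PV = 18.270376
  t = 3.5000: CF_t = 21.500000, DF = 0.827041, PV = 17.781387
  t = 4.0000: CF_t = 21.500000, DF = 0.804906, PV = 17.305487
  t = 4.5000: CF_t = 21.500000, DF = 0.783364, PV = 16.842323
  t = 5.0000: CF_t = 21.500000, DF = 0.762398, PV = 16.391555
  t = 5.5000: CF_t = 21.500000, DF = 0.741993, PV = 15.952852
  t = 6.0000: CF_t = 21.500000, DF = 0.722134, PV = 15.525890
  t = 6.5000: CF_t = 21.500000, DF = 0.702807, PV = 15.110355
  t = 7.0000: CF_t = 1021.500000, DF = 0.683997, PV = 698.703218
Price P = sum_t PV_t = 931.053951


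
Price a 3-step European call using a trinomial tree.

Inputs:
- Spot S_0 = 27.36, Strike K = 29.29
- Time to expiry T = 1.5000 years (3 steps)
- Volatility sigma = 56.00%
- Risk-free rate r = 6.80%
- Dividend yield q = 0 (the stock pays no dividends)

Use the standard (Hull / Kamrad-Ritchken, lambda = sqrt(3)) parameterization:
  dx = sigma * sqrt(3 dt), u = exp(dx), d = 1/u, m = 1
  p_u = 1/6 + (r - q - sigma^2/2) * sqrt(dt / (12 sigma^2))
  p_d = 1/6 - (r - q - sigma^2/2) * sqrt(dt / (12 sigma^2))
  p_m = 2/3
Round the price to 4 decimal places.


Answer: Price = V(0,0) = 7.2548

Derivation:
dt = T/N = 0.500000; dx = sigma*sqrt(3*dt) = 0.685857
u = exp(dx) = 1.985473; d = 1/u = 0.503658
p_u = 0.134298, p_m = 0.666667, p_d = 0.199035
Discount per step: exp(-r*dt) = 0.966572
Stock lattice S(k, j) with j the centered position index:
  k=0: S(0,+0) = 27.3600
  k=1: S(1,-1) = 13.7801; S(1,+0) = 27.3600; S(1,+1) = 54.3225
  k=2: S(2,-2) = 6.9405; S(2,-1) = 13.7801; S(2,+0) = 27.3600; S(2,+1) = 54.3225; S(2,+2) = 107.8559
  k=3: S(3,-3) = 3.4956; S(3,-2) = 6.9405; S(3,-1) = 13.7801; S(3,+0) = 27.3600; S(3,+1) = 54.3225; S(3,+2) = 107.8559; S(3,+3) = 214.1450
Terminal payoffs V(N, j) = max(S_T - K, 0):
  V(3,-3) = 0.000000; V(3,-2) = 0.000000; V(3,-1) = 0.000000; V(3,+0) = 0.000000; V(3,+1) = 25.032539; V(3,+2) = 78.565929; V(3,+3) = 184.855026
Backward induction: V(k, j) = exp(-r*dt) * [p_u * V(k+1, j+1) + p_m * V(k+1, j) + p_d * V(k+1, j-1)]
  V(2,-2) = exp(-r*dt) * [p_u*0.000000 + p_m*0.000000 + p_d*0.000000] = 0.000000
  V(2,-1) = exp(-r*dt) * [p_u*0.000000 + p_m*0.000000 + p_d*0.000000] = 0.000000
  V(2,+0) = exp(-r*dt) * [p_u*25.032539 + p_m*0.000000 + p_d*0.000000] = 3.249449
  V(2,+1) = exp(-r*dt) * [p_u*78.565929 + p_m*25.032539 + p_d*0.000000] = 26.329058
  V(2,+2) = exp(-r*dt) * [p_u*184.855026 + p_m*78.565929 + p_d*25.032539] = 79.438038
  V(1,-1) = exp(-r*dt) * [p_u*3.249449 + p_m*0.000000 + p_d*0.000000] = 0.421808
  V(1,+0) = exp(-r*dt) * [p_u*26.329058 + p_m*3.249449 + p_d*0.000000] = 5.511633
  V(1,+1) = exp(-r*dt) * [p_u*79.438038 + p_m*26.329058 + p_d*3.249449] = 27.902853
  V(0,+0) = exp(-r*dt) * [p_u*27.902853 + p_m*5.511633 + p_d*0.421808] = 7.254781


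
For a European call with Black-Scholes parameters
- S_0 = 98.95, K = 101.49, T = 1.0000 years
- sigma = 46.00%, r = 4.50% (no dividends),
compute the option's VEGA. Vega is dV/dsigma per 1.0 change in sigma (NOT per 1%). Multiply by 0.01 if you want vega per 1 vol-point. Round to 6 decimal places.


d1 = 0.2727269578; d2 = -0.1872730422
phi(d1) = 0.3843781175; exp(-qT) = 1.0000000000; exp(-rT) = 0.9559974818
Vega = S * exp(-qT) * phi(d1) * sqrt(T) = 98.9500 * 1.0000000000 * 0.3843781175 * 1.0000000000 = 38.034215

Answer: Vega = 38.034215


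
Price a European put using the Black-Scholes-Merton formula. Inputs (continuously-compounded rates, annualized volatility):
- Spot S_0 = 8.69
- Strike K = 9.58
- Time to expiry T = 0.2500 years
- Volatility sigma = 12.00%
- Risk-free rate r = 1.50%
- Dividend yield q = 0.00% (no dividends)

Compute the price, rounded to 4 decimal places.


d1 = (ln(S/K) + (r - q + 0.5*sigma^2) * T) / (sigma * sqrt(T)) = -1.53257755
d2 = d1 - sigma * sqrt(T) = -1.59257755
exp(-rT) = 0.99625702; exp(-qT) = 1.00000000
P = K * exp(-rT) * N(-d2) - S_0 * exp(-qT) * N(-d1)
N(-d1) = 0.93731001; N(-d2) = 0.94437250
P = 9.5800 * 0.99625702 * 0.94437250 - 8.6900 * 1.00000000 * 0.93731001 = 0.8680

Answer: Price = 0.8680


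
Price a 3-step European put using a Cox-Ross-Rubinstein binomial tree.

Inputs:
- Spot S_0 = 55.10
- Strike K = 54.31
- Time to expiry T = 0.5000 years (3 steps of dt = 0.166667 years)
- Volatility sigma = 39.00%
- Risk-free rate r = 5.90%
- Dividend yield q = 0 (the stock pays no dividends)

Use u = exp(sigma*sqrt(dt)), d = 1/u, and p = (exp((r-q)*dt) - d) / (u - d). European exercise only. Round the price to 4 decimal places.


dt = T/N = 0.166667
u = exp(sigma*sqrt(dt)) = 1.172592; d = 1/u = 0.852811
p = (exp((r-q)*dt) - d) / (u - d) = 0.491182
Discount per step: exp(-r*dt) = 0.990215
Stock lattice S(k, i) with i counting down-moves:
  k=0: S(0,0) = 55.1000
  k=1: S(1,0) = 64.6098; S(1,1) = 46.9899
  k=2: S(2,0) = 75.7610; S(2,1) = 55.1000; S(2,2) = 40.0735
  k=3: S(3,0) = 88.8367; S(3,1) = 64.6098; S(3,2) = 46.9899; S(3,3) = 34.1752
Terminal payoffs V(N, i) = max(K - S_T, 0):
  V(3,0) = 0.000000; V(3,1) = 0.000000; V(3,2) = 7.320091; V(3,3) = 20.134835
Backward induction: V(k, i) = exp(-r*dt) * [p * V(k+1, i) + (1-p) * V(k+1, i+1)].
  V(2,0) = exp(-r*dt) * [p*0.000000 + (1-p)*0.000000] = 0.000000
  V(2,1) = exp(-r*dt) * [p*0.000000 + (1-p)*7.320091] = 3.688151
  V(2,2) = exp(-r*dt) * [p*7.320091 + (1-p)*20.134835] = 13.705037
  V(1,0) = exp(-r*dt) * [p*0.000000 + (1-p)*3.688151] = 1.858236
  V(1,1) = exp(-r*dt) * [p*3.688151 + (1-p)*13.705037] = 8.698966
  V(0,0) = exp(-r*dt) * [p*1.858236 + (1-p)*8.698966] = 5.286683

Answer: Price = V(0,0) = 5.2867


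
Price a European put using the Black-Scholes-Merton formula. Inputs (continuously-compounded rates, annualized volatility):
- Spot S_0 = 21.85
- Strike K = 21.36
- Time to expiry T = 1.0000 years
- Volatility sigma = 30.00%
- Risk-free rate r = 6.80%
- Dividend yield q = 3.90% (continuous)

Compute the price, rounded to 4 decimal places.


d1 = (ln(S/K) + (r - q + 0.5*sigma^2) * T) / (sigma * sqrt(T)) = 0.32226969
d2 = d1 - sigma * sqrt(T) = 0.02226969
exp(-rT) = 0.93426047; exp(-qT) = 0.96175071
P = K * exp(-rT) * N(-d2) - S_0 * exp(-qT) * N(-d1)
N(-d1) = 0.37362420; N(-d2) = 0.49111641
P = 21.3600 * 0.93426047 * 0.49111641 - 21.8500 * 0.96175071 * 0.37362420 = 1.9492

Answer: Price = 1.9492


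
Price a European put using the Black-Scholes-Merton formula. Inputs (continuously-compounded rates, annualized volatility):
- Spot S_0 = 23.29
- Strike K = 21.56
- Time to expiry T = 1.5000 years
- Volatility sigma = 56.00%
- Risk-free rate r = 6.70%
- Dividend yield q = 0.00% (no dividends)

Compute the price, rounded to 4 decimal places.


Answer: Price = 4.0290

Derivation:
d1 = (ln(S/K) + (r - q + 0.5*sigma^2) * T) / (sigma * sqrt(T)) = 0.60199759
d2 = d1 - sigma * sqrt(T) = -0.08385954
exp(-rT) = 0.90438511; exp(-qT) = 1.00000000
P = K * exp(-rT) * N(-d2) - S_0 * exp(-qT) * N(-d1)
N(-d1) = 0.27358787; N(-d2) = 0.53341595
P = 21.5600 * 0.90438511 * 0.53341595 - 23.2900 * 1.00000000 * 0.27358787 = 4.0290


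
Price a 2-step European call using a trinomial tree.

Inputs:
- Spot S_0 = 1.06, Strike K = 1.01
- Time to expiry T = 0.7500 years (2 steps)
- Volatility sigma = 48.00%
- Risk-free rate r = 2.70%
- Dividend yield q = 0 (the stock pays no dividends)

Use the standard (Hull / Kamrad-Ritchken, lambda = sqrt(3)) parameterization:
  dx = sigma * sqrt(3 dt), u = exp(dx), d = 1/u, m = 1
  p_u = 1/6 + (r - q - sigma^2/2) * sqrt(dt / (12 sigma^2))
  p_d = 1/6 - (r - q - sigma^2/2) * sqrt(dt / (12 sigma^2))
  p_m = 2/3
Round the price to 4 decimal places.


Answer: Price = V(0,0) = 0.1905

Derivation:
dt = T/N = 0.375000; dx = sigma*sqrt(3*dt) = 0.509117
u = exp(dx) = 1.663821; d = 1/u = 0.601026
p_u = 0.134184, p_m = 0.666667, p_d = 0.199149
Discount per step: exp(-r*dt) = 0.989926
Stock lattice S(k, j) with j the centered position index:
  k=0: S(0,+0) = 1.0600
  k=1: S(1,-1) = 0.6371; S(1,+0) = 1.0600; S(1,+1) = 1.7637
  k=2: S(2,-2) = 0.3829; S(2,-1) = 0.6371; S(2,+0) = 1.0600; S(2,+1) = 1.7637; S(2,+2) = 2.9344
Terminal payoffs V(N, j) = max(S_T - K, 0):
  V(2,-2) = 0.000000; V(2,-1) = 0.000000; V(2,+0) = 0.050000; V(2,+1) = 0.753650; V(2,+2) = 1.924399
Backward induction: V(k, j) = exp(-r*dt) * [p_u * V(k+1, j+1) + p_m * V(k+1, j) + p_d * V(k+1, j-1)]
  V(1,-1) = exp(-r*dt) * [p_u*0.050000 + p_m*0.000000 + p_d*0.000000] = 0.006642
  V(1,+0) = exp(-r*dt) * [p_u*0.753650 + p_m*0.050000 + p_d*0.000000] = 0.133107
  V(1,+1) = exp(-r*dt) * [p_u*1.924399 + p_m*0.753650 + p_d*0.050000] = 0.762851
  V(0,+0) = exp(-r*dt) * [p_u*0.762851 + p_m*0.133107 + p_d*0.006642] = 0.190484


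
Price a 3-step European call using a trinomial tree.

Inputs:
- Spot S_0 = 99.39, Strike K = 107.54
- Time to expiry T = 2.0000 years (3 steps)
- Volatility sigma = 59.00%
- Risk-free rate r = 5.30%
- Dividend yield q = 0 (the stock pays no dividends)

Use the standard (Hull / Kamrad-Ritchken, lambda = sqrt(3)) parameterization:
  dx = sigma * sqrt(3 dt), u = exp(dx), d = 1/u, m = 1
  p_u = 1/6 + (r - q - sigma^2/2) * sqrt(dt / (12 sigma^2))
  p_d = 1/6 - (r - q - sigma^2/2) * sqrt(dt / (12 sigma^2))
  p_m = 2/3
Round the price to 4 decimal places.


dt = T/N = 0.666667; dx = sigma*sqrt(3*dt) = 0.834386
u = exp(dx) = 2.303399; d = 1/u = 0.434141
p_u = 0.118308, p_m = 0.666667, p_d = 0.215026
Discount per step: exp(-r*dt) = 0.965284
Stock lattice S(k, j) with j the centered position index:
  k=0: S(0,+0) = 99.3900
  k=1: S(1,-1) = 43.1493; S(1,+0) = 99.3900; S(1,+1) = 228.9349
  k=2: S(2,-2) = 18.7329; S(2,-1) = 43.1493; S(2,+0) = 99.3900; S(2,+1) = 228.9349; S(2,+2) = 527.3284
  k=3: S(3,-3) = 8.1327; S(3,-2) = 18.7329; S(3,-1) = 43.1493; S(3,+0) = 99.3900; S(3,+1) = 228.9349; S(3,+2) = 527.3284; S(3,+3) = 1214.6479
Terminal payoffs V(N, j) = max(S_T - K, 0):
  V(3,-3) = 0.000000; V(3,-2) = 0.000000; V(3,-1) = 0.000000; V(3,+0) = 0.000000; V(3,+1) = 121.394860; V(3,+2) = 419.788402; V(3,+3) = 1107.107889
Backward induction: V(k, j) = exp(-r*dt) * [p_u * V(k+1, j+1) + p_m * V(k+1, j) + p_d * V(k+1, j-1)]
  V(2,-2) = exp(-r*dt) * [p_u*0.000000 + p_m*0.000000 + p_d*0.000000] = 0.000000
  V(2,-1) = exp(-r*dt) * [p_u*0.000000 + p_m*0.000000 + p_d*0.000000] = 0.000000
  V(2,+0) = exp(-r*dt) * [p_u*121.394860 + p_m*0.000000 + p_d*0.000000] = 13.863358
  V(2,+1) = exp(-r*dt) * [p_u*419.788402 + p_m*121.394860 + p_d*0.000000] = 126.060371
  V(2,+2) = exp(-r*dt) * [p_u*1107.107889 + p_m*419.788402 + p_d*121.394860] = 421.772351
  V(1,-1) = exp(-r*dt) * [p_u*13.863358 + p_m*0.000000 + p_d*0.000000] = 1.583203
  V(1,+0) = exp(-r*dt) * [p_u*126.060371 + p_m*13.863358 + p_d*0.000000] = 23.317543
  V(1,+1) = exp(-r*dt) * [p_u*421.772351 + p_m*126.060371 + p_d*13.863358] = 132.166789
  V(0,+0) = exp(-r*dt) * [p_u*132.166789 + p_m*23.317543 + p_d*1.583203] = 30.427490

Answer: Price = V(0,0) = 30.4275
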